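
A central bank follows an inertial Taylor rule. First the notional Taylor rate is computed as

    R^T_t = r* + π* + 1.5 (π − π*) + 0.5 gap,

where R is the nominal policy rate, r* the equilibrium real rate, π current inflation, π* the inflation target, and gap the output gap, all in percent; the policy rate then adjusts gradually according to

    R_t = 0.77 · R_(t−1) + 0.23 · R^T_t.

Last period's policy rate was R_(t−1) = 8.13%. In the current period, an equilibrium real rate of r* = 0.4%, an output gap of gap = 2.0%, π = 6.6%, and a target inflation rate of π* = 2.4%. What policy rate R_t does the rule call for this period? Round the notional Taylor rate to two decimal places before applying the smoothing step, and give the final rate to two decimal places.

8.58%

R^T_t = 0.4 + 2.4 + 1.5 × (6.6 − 2.4) + 0.5 × 2.0
   = 0.4 + 2.4 + 6.3 + 1 = 10.10
R_t = 0.77 × 8.13 + 0.23 × 10.10 = 6.2601 + 2.323 = 8.58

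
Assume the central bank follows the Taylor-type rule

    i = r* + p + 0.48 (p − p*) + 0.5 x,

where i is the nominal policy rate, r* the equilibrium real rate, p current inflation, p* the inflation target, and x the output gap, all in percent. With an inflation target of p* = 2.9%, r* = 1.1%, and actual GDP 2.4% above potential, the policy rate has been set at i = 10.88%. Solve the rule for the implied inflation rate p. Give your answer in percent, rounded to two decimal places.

6.74%

Output 2.4% above potential → x = 2.4.
Collecting p: i = r* + (1 + 0.48) p − 0.48 p* + 0.5 x
1.48 p = 10.88 − 1.1 + 0.48 × 2.9 − 0.5 × 2.4 = 9.972
p = 9.972 / 1.48 = 6.74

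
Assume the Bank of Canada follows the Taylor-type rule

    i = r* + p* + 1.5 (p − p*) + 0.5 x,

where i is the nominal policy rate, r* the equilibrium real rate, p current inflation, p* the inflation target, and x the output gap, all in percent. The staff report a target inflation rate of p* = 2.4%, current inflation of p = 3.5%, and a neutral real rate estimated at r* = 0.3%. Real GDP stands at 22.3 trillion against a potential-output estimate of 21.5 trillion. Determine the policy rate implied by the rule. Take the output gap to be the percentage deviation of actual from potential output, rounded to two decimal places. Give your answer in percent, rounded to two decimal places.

Output gap = 100 × (22.3 − 21.5) / 21.5 = 3.72%.
i = 0.30 + 2.40 + 1.5 × (3.50 − 2.40) + 0.5 × 3.72
   = 0.30 + 2.4 + 1.65 + 1.86 = 6.21

6.21%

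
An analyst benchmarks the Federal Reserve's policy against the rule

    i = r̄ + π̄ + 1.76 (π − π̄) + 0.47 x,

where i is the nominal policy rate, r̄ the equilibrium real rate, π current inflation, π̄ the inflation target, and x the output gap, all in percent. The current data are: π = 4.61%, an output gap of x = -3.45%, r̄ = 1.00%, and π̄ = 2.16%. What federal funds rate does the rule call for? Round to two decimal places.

5.85%

i = 1.00 + 2.16 + 1.76 × (4.61 − 2.16) + 0.47 × (-3.45)
   = 1.00 + 2.16 + 4.312 − 1.6215 = 5.85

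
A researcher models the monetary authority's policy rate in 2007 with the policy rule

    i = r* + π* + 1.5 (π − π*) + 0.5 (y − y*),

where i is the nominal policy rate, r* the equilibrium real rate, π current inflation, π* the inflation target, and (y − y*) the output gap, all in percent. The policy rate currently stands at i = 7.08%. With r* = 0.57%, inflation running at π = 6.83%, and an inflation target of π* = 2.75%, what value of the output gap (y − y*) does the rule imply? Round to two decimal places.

-4.72%

0.5 (y − y*) = 7.08 − 0.57 − 2.75 − 1.5 × (6.83 − 2.75) = -2.36
(y − y*) = -2.36 / 0.5 = -4.72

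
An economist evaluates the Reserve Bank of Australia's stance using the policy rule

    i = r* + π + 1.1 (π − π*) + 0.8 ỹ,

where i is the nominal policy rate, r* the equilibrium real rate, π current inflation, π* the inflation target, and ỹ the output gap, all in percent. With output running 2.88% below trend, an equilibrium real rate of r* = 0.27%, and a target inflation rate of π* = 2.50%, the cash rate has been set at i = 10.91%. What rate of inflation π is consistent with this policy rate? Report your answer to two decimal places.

7.47%

Output 2.88% below potential → ỹ = -2.88.
Collecting π: i = r* + (1 + 1.1) π − 1.1 π* + 0.8 ỹ
2.1 π = 10.91 − 0.27 + 1.1 × 2.50 − 0.8 × (-2.88) = 15.694
π = 15.694 / 2.1 = 7.47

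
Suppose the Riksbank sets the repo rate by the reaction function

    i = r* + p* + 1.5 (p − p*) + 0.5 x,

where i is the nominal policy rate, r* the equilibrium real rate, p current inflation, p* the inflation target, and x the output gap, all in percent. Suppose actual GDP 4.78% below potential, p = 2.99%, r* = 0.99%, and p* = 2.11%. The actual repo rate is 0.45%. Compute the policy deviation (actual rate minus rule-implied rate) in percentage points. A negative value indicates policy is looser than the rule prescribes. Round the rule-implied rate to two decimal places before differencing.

Output 4.78% below potential → x = -4.78.
i = 0.99 + 2.11 + 1.5 × (2.99 − 2.11) + 0.5 × (-4.78)
   = 0.99 + 2.11 + 1.32 − 2.39 = 2.03
Deviation = 0.45 − 2.03 = -1.58 pp.

-1.58 pp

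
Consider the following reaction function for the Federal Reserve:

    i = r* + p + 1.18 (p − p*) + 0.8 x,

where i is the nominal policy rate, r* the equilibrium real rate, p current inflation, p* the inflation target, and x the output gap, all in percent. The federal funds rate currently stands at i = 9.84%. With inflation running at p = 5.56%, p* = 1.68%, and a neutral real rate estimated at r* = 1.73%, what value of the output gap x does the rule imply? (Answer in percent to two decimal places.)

0.8 x = 9.84 − 1.73 − 5.56 − 1.18 × (5.56 − 1.68) = -2.0284
x = -2.0284 / 0.8 = -2.54

-2.54%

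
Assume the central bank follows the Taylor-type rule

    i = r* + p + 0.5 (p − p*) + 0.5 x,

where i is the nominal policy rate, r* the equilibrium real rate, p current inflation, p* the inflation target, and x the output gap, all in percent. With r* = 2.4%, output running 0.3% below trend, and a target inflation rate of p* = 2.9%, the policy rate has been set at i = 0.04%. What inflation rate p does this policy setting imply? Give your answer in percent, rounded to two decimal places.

-0.51%

Output 0.3% below potential → x = -0.3.
Collecting p: i = r* + (1 + 0.5) p − 0.5 p* + 0.5 x
1.5 p = 0.04 − 2.4 + 0.5 × 2.9 − 0.5 × (-0.3) = -0.76
p = -0.76 / 1.5 = -0.51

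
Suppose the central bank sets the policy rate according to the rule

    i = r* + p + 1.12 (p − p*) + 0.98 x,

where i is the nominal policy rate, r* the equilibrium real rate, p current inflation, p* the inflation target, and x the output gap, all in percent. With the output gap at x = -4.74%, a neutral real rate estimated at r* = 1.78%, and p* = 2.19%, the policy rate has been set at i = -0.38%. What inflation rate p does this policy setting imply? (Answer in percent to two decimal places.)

Collecting p: i = r* + (1 + 1.12) p − 1.12 p* + 0.98 x
2.12 p = -0.38 − 1.78 + 1.12 × 2.19 − 0.98 × (-4.74) = 4.938
p = 4.938 / 2.12 = 2.33

2.33%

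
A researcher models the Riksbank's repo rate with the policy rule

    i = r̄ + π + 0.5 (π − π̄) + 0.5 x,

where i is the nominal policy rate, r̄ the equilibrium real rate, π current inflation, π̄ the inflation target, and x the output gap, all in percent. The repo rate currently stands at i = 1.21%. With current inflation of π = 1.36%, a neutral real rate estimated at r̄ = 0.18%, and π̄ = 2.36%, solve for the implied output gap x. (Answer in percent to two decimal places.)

0.5 x = 1.21 − 0.18 − 1.36 − 0.5 × (1.36 − 2.36) = 0.17
x = 0.17 / 0.5 = 0.34

0.34%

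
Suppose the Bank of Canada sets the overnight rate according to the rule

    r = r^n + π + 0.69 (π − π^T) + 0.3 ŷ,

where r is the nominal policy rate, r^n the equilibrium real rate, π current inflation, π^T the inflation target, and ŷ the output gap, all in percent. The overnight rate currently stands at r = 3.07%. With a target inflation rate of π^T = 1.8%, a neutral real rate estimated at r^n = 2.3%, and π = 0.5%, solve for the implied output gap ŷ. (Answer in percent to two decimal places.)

0.3 ŷ = 3.07 − 2.3 − 0.5 − 0.69 × (0.5 − 1.8) = 1.167
ŷ = 1.167 / 0.3 = 3.89

3.89%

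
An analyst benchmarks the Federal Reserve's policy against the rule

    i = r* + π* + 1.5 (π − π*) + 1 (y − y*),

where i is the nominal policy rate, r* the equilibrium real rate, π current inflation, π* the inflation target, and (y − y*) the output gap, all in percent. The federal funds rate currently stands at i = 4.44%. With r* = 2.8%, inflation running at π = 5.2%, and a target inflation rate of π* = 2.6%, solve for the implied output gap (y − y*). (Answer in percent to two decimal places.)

-4.86%

1 (y − y*) = 4.44 − 2.8 − 2.6 − 1.5 × (5.2 − 2.6) = -4.86
(y − y*) = -4.86 / 1 = -4.86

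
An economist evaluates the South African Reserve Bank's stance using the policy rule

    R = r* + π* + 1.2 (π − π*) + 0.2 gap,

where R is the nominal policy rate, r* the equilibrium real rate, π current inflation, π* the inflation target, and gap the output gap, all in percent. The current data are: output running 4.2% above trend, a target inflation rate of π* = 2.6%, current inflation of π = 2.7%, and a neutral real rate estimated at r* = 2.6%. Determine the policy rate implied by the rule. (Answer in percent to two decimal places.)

6.16%

Output 4.2% above potential → gap = 4.2.
R = 2.6 + 2.6 + 1.2 × (2.7 − 2.6) + 0.2 × 4.2
   = 2.6 + 2.6 + 0.12 + 0.84 = 6.16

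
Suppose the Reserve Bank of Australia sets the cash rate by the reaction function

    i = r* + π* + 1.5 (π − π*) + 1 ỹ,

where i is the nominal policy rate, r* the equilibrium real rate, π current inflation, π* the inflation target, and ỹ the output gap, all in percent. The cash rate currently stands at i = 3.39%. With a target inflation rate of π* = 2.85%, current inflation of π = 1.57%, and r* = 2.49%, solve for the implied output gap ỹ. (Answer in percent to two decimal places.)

-0.03%

1 ỹ = 3.39 − 2.49 − 2.85 − 1.5 × (1.57 − 2.85) = -0.03
ỹ = -0.03 / 1 = -0.03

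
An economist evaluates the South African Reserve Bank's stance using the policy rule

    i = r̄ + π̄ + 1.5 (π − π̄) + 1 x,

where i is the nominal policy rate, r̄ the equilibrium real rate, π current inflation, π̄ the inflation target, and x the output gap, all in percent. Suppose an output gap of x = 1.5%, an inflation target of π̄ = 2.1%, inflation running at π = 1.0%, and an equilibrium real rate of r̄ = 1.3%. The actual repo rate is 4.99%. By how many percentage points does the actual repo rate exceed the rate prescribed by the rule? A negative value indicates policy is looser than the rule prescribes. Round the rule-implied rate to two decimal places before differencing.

1.74 pp

i = 1.3 + 2.1 + 1.5 × (1.0 − 2.1) + 1 × 1.5
   = 1.3 + 2.1 − 1.65 + 1.5 = 3.25
Deviation = 4.99 − 3.25 = 1.74 pp.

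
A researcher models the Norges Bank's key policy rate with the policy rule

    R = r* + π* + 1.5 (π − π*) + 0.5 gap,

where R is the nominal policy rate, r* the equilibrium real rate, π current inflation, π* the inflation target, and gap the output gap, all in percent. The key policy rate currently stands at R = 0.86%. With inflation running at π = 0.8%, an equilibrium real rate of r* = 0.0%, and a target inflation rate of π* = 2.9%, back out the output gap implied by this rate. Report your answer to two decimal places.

2.22%

0.5 gap = 0.86 − 0.0 − 2.9 − 1.5 × (0.8 − 2.9) = 1.11
gap = 1.11 / 0.5 = 2.22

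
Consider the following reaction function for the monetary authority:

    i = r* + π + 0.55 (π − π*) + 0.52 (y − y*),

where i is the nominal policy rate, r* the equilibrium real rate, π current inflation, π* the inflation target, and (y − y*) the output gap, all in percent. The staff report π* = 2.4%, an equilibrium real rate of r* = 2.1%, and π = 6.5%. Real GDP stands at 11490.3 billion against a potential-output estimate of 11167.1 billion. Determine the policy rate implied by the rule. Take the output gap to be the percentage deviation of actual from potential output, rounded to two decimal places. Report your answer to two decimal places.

12.36%

Output gap = 100 × (11490.3 − 11167.1) / 11167.1 = 2.89%.
i = 2.10 + 6.50 + 0.55 × (6.50 − 2.40) + 0.52 × 2.89
   = 2.10 + 6.5 + 2.255 + 1.5028 = 12.36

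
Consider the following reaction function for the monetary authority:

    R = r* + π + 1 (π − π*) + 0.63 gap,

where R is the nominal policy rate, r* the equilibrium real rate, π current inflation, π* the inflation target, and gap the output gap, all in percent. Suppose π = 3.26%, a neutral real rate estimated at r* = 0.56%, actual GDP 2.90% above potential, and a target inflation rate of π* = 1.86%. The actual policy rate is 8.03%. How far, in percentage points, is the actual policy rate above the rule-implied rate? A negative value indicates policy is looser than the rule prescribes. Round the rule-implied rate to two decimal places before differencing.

0.98 pp

Output 2.90% above potential → gap = 2.90.
R = 0.56 + 3.26 + 1 × (3.26 − 1.86) + 0.63 × 2.90
   = 0.56 + 3.26 + 1.4 + 1.827 = 7.05
Deviation = 8.03 − 7.05 = 0.98 pp.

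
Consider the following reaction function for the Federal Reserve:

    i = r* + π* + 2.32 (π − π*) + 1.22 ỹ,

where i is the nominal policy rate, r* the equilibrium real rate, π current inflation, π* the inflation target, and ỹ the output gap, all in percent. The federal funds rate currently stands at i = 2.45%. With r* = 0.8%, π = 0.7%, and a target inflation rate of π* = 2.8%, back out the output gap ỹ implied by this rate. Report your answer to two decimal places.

3.05%

1.22 ỹ = 2.45 − 0.8 − 2.8 − 2.32 × (0.7 − 2.8) = 3.722
ỹ = 3.722 / 1.22 = 3.05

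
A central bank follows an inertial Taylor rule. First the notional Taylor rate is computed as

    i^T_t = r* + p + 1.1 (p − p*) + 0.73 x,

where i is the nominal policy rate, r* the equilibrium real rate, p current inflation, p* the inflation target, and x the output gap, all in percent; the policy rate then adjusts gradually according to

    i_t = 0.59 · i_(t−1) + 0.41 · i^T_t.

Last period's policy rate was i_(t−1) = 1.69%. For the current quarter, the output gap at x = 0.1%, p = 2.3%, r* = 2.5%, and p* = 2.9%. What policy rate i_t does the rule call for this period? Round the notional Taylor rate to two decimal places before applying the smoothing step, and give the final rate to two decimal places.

2.72%

i^T_t = 2.5 + 2.3 + 1.1 × (2.3 − 2.9) + 0.73 × 0.1
   = 2.5 + 2.3 − 0.66 + 0.073 = 4.21
i_t = 0.59 × 1.69 + 0.41 × 4.21 = 0.9971 + 1.7261 = 2.72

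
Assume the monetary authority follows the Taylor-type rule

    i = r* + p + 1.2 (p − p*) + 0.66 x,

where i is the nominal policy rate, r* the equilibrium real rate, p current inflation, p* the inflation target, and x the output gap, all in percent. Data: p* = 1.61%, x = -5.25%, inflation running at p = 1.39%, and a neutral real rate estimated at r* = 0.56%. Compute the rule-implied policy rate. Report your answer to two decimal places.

-1.78%

i = 0.56 + 1.39 + 1.2 × (1.39 − 1.61) + 0.66 × (-5.25)
   = 0.56 + 1.39 − 0.264 − 3.465 = -1.78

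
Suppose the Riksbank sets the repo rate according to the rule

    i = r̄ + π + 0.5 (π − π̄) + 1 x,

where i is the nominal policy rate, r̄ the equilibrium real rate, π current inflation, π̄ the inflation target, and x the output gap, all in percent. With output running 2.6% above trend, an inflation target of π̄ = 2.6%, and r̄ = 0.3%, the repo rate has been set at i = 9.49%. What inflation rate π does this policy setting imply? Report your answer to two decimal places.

5.26%

Output 2.6% above potential → x = 2.6.
Collecting π: i = r̄ + (1 + 0.5) π − 0.5 π̄ + 1 x
1.5 π = 9.49 − 0.3 + 0.5 × 2.6 − 1 × 2.6 = 7.89
π = 7.89 / 1.5 = 5.26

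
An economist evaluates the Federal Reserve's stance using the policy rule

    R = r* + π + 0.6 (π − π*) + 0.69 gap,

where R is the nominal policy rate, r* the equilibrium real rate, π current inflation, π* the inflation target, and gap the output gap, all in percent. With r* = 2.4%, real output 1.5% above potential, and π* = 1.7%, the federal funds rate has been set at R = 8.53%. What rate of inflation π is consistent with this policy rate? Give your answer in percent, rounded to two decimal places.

Output 1.5% above potential → gap = 1.5.
Collecting π: R = r* + (1 + 0.6) π − 0.6 π* + 0.69 gap
1.6 π = 8.53 − 2.4 + 0.6 × 1.7 − 0.69 × 1.5 = 6.115
π = 6.115 / 1.6 = 3.82

3.82%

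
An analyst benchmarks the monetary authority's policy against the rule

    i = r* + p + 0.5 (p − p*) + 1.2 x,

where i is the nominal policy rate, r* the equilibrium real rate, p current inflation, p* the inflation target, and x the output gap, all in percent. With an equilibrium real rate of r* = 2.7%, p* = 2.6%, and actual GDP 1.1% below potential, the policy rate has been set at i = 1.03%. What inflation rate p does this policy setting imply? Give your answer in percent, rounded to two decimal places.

0.63%

Output 1.1% below potential → x = -1.1.
Collecting p: i = r* + (1 + 0.5) p − 0.5 p* + 1.2 x
1.5 p = 1.03 − 2.7 + 0.5 × 2.6 − 1.2 × (-1.1) = 0.95
p = 0.95 / 1.5 = 0.63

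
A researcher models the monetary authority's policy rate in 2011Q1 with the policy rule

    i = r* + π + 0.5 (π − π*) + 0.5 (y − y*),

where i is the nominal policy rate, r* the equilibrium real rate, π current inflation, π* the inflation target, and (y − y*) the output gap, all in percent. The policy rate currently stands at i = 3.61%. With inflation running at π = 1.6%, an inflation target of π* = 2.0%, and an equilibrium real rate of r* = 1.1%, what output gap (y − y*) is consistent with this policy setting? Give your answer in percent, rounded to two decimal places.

2.22%

0.5 (y − y*) = 3.61 − 1.1 − 1.6 − 0.5 × (1.6 − 2.0) = 1.11
(y − y*) = 1.11 / 0.5 = 2.22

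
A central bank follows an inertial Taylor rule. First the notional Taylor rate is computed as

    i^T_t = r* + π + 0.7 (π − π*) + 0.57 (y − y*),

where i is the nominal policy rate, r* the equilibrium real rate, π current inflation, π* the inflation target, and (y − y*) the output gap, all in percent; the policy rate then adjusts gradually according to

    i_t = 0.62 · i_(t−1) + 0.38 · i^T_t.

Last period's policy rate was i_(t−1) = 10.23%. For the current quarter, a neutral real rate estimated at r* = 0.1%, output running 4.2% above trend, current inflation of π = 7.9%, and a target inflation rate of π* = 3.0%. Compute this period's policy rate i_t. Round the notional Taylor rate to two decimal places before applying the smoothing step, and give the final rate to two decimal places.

Output 4.2% above potential → (y − y*) = 4.2.
i^T_t = 0.1 + 7.9 + 0.7 × (7.9 − 3.0) + 0.57 × 4.2
   = 0.1 + 7.9 + 3.43 + 2.394 = 13.82
i_t = 0.62 × 10.23 + 0.38 × 13.82 = 6.3426 + 5.2516 = 11.59

11.59%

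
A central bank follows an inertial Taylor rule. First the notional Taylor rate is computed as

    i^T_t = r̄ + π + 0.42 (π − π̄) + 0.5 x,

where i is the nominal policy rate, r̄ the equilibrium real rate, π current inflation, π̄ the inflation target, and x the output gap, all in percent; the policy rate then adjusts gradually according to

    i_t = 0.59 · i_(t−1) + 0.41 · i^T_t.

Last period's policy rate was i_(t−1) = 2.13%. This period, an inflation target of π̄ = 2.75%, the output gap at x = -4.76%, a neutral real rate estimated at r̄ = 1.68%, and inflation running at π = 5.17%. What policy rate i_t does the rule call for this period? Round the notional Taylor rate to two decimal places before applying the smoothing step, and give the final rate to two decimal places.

3.51%

i^T_t = 1.68 + 5.17 + 0.42 × (5.17 − 2.75) + 0.5 × (-4.76)
   = 1.68 + 5.17 + 1.0164 − 2.38 = 5.49
i_t = 0.59 × 2.13 + 0.41 × 5.49 = 1.2567 + 2.2509 = 3.51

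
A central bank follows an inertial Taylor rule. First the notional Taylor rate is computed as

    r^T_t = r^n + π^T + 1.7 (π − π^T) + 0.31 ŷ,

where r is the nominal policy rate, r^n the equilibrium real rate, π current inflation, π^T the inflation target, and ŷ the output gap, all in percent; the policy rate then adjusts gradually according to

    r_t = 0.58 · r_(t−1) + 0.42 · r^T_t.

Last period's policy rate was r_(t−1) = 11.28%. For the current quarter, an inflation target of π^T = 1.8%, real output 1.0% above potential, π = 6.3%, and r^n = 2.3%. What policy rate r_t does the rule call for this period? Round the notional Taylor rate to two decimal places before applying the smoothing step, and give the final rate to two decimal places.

11.61%

Output 1.0% above potential → ŷ = 1.0.
r^T_t = 2.3 + 1.8 + 1.7 × (6.3 − 1.8) + 0.31 × 1.0
   = 2.3 + 1.8 + 7.65 + 0.31 = 12.06
r_t = 0.58 × 11.28 + 0.42 × 12.06 = 6.5424 + 5.0652 = 11.61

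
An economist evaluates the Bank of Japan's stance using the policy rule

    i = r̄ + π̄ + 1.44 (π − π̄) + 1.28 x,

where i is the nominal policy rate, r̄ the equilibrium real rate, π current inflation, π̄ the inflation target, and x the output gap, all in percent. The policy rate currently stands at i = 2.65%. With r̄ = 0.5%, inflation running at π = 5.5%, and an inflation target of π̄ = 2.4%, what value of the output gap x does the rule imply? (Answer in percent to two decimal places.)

1.28 x = 2.65 − 0.5 − 2.4 − 1.44 × (5.5 − 2.4) = -4.714
x = -4.714 / 1.28 = -3.68

-3.68%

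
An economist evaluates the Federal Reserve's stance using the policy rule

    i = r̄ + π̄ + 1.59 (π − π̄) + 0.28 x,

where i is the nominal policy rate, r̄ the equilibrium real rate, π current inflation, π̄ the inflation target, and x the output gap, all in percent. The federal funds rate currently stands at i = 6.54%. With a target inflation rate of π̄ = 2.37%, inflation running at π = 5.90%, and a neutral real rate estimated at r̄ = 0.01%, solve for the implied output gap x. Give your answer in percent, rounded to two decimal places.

-5.19%

0.28 x = 6.54 − 0.01 − 2.37 − 1.59 × (5.90 − 2.37) = -1.4527
x = -1.4527 / 0.28 = -5.19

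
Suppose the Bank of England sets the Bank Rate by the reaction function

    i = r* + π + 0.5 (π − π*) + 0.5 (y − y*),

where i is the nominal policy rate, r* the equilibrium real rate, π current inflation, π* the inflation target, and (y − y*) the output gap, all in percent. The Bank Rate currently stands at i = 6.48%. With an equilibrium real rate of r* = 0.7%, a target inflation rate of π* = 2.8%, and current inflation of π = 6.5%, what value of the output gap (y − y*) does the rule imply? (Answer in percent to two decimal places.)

-5.14%

0.5 (y − y*) = 6.48 − 0.7 − 6.5 − 0.5 × (6.5 − 2.8) = -2.57
(y − y*) = -2.57 / 0.5 = -5.14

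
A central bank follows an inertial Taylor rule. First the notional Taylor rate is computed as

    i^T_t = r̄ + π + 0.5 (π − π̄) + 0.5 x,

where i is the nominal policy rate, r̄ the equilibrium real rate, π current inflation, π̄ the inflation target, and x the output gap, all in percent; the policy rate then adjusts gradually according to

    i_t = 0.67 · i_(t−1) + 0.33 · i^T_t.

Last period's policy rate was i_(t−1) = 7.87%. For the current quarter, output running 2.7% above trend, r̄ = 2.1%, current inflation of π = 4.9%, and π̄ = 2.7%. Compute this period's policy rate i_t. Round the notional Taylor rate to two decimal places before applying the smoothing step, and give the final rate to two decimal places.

Output 2.7% above potential → x = 2.7.
i^T_t = 2.1 + 4.9 + 0.5 × (4.9 − 2.7) + 0.5 × 2.7
   = 2.1 + 4.9 + 1.1 + 1.35 = 9.45
i_t = 0.67 × 7.87 + 0.33 × 9.45 = 5.2729 + 3.1185 = 8.39

8.39%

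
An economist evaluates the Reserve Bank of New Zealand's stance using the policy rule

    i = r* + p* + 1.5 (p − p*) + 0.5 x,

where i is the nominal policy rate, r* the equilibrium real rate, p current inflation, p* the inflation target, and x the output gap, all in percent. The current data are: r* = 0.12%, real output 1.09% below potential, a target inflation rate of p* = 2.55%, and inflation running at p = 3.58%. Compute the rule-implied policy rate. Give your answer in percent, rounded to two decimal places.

3.67%

Output 1.09% below potential → x = -1.09.
i = 0.12 + 2.55 + 1.5 × (3.58 − 2.55) + 0.5 × (-1.09)
   = 0.12 + 2.55 + 1.545 − 0.545 = 3.67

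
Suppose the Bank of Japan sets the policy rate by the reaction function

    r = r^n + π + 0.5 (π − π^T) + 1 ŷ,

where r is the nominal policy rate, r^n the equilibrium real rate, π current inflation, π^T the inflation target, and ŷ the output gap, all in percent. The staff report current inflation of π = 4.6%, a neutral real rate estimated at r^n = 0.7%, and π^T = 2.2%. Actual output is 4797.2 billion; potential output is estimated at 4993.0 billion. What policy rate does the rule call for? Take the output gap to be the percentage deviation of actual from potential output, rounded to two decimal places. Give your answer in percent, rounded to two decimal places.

2.58%

Output gap = 100 × (4797.2 − 4993.0) / 4993.0 = -3.92%.
r = 0.70 + 4.60 + 0.5 × (4.60 − 2.20) + 1 × (-3.92)
   = 0.70 + 4.6 + 1.2 − 3.92 = 2.58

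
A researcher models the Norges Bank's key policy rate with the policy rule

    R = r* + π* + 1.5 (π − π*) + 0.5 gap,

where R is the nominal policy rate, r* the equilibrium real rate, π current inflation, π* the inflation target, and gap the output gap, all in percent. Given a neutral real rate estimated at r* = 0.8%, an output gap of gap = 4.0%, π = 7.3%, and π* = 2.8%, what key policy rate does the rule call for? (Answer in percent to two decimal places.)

12.35%

R = 0.8 + 2.8 + 1.5 × (7.3 − 2.8) + 0.5 × 4.0
   = 0.8 + 2.8 + 6.75 + 2 = 12.35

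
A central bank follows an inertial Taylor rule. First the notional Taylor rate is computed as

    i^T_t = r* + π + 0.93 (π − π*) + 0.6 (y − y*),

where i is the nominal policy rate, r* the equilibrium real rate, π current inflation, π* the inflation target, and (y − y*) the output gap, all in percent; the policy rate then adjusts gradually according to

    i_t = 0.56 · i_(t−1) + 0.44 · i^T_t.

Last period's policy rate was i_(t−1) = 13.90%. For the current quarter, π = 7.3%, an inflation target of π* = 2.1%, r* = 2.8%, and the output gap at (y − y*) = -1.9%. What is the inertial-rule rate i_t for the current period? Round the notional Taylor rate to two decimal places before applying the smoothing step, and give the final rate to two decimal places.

13.86%

i^T_t = 2.8 + 7.3 + 0.93 × (7.3 − 2.1) + 0.6 × (-1.9)
   = 2.8 + 7.3 + 4.836 − 1.14 = 13.80
i_t = 0.56 × 13.90 + 0.44 × 13.80 = 7.784 + 6.072 = 13.86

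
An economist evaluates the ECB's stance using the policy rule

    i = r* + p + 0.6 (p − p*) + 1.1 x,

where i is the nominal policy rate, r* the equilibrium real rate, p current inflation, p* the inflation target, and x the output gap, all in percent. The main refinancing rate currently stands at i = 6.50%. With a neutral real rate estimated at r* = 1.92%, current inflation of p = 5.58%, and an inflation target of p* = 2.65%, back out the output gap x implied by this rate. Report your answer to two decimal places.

1.1 x = 6.50 − 1.92 − 5.58 − 0.6 × (5.58 − 2.65) = -2.758
x = -2.758 / 1.1 = -2.51

-2.51%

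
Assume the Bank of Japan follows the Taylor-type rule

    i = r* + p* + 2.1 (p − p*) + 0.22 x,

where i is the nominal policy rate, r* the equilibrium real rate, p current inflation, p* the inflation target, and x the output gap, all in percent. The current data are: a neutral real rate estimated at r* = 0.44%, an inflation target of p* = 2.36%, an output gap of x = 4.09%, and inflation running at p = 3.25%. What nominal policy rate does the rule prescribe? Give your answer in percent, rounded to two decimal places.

5.57%

i = 0.44 + 2.36 + 2.1 × (3.25 − 2.36) + 0.22 × 4.09
   = 0.44 + 2.36 + 1.869 + 0.8998 = 5.57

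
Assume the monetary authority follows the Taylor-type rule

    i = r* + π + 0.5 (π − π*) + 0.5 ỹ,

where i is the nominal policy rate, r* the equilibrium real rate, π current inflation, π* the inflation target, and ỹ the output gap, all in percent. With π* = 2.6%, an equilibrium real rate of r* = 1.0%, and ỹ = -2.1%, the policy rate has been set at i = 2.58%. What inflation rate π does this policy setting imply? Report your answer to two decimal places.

Collecting π: i = r* + (1 + 0.5) π − 0.5 π* + 0.5 ỹ
1.5 π = 2.58 − 1.0 + 0.5 × 2.6 − 0.5 × (-2.1) = 3.93
π = 3.93 / 1.5 = 2.62

2.62%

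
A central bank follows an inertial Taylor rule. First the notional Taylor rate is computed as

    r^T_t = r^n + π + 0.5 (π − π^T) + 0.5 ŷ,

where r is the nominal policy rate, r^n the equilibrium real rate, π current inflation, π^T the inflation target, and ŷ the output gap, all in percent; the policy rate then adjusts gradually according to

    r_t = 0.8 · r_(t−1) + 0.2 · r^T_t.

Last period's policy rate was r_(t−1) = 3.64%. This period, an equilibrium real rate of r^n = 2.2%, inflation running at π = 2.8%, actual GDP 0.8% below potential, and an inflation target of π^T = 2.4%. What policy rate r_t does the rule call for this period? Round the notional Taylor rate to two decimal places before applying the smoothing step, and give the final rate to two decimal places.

Output 0.8% below potential → ŷ = -0.8.
r^T_t = 2.2 + 2.8 + 0.5 × (2.8 − 2.4) + 0.5 × (-0.8)
   = 2.2 + 2.8 + 0.2 − 0.4 = 4.80
r_t = 0.8 × 3.64 + 0.2 × 4.80 = 2.912 + 0.96 = 3.87

3.87%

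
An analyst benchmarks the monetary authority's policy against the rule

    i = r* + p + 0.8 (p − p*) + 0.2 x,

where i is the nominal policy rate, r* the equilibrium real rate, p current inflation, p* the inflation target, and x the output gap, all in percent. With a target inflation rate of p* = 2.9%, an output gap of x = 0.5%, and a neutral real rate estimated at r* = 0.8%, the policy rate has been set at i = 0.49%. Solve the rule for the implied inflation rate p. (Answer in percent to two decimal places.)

Collecting p: i = r* + (1 + 0.8) p − 0.8 p* + 0.2 x
1.8 p = 0.49 − 0.8 + 0.8 × 2.9 − 0.2 × 0.5 = 1.91
p = 1.91 / 1.8 = 1.06

1.06%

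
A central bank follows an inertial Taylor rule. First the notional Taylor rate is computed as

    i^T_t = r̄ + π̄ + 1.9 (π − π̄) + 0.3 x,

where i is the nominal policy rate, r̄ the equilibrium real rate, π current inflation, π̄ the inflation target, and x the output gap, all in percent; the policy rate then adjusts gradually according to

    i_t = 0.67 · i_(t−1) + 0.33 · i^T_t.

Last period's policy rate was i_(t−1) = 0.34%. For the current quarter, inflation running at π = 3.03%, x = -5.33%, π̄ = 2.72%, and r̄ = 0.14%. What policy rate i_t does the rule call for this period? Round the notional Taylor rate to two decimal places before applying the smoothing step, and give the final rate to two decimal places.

0.84%

i^T_t = 0.14 + 2.72 + 1.9 × (3.03 − 2.72) + 0.3 × (-5.33)
   = 0.14 + 2.72 + 0.589 − 1.599 = 1.85
i_t = 0.67 × 0.34 + 0.33 × 1.85 = 0.2278 + 0.6105 = 0.84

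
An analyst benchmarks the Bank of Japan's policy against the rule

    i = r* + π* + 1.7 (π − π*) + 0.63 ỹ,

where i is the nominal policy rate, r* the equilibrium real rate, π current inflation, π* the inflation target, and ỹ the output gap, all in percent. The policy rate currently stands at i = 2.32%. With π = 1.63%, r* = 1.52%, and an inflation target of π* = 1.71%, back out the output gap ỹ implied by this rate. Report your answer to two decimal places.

-1.23%

0.63 ỹ = 2.32 − 1.52 − 1.71 − 1.7 × (1.63 − 1.71) = -0.774
ỹ = -0.774 / 0.63 = -1.23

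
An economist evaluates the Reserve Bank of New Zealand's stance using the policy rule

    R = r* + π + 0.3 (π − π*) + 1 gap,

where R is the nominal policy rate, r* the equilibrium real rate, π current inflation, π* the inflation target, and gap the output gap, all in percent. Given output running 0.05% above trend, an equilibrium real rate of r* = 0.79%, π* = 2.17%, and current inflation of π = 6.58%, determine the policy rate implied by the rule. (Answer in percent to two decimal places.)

Output 0.05% above potential → gap = 0.05.
R = 0.79 + 6.58 + 0.3 × (6.58 − 2.17) + 1 × 0.05
   = 0.79 + 6.58 + 1.323 + 0.05 = 8.74

8.74%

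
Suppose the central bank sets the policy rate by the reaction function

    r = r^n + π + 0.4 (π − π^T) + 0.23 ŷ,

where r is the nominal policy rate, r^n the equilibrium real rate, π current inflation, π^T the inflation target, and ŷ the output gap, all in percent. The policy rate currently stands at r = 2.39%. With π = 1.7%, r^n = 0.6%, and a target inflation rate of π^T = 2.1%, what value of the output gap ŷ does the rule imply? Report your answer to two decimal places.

0.23 ŷ = 2.39 − 0.6 − 1.7 − 0.4 × (1.7 − 2.1) = 0.25
ŷ = 0.25 / 0.23 = 1.09

1.09%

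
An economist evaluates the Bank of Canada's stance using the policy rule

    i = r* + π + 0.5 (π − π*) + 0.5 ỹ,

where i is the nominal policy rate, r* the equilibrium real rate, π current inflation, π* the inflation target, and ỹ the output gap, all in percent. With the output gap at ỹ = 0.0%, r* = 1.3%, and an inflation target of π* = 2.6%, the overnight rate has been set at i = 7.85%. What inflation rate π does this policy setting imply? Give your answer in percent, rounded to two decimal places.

5.23%

Collecting π: i = r* + (1 + 0.5) π − 0.5 π* + 0.5 ỹ
1.5 π = 7.85 − 1.3 + 0.5 × 2.6 − 0.5 × 0.0 = 7.85
π = 7.85 / 1.5 = 5.23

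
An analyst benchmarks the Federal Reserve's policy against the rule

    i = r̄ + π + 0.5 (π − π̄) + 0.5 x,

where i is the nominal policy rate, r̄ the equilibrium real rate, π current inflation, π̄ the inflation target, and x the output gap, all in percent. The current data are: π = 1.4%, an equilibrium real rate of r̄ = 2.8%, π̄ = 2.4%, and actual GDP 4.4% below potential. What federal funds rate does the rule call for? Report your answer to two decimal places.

1.50%

Output 4.4% below potential → x = -4.4.
i = 2.8 + 1.4 + 0.5 × (1.4 − 2.4) + 0.5 × (-4.4)
   = 2.8 + 1.4 − 0.5 − 2.2 = 1.50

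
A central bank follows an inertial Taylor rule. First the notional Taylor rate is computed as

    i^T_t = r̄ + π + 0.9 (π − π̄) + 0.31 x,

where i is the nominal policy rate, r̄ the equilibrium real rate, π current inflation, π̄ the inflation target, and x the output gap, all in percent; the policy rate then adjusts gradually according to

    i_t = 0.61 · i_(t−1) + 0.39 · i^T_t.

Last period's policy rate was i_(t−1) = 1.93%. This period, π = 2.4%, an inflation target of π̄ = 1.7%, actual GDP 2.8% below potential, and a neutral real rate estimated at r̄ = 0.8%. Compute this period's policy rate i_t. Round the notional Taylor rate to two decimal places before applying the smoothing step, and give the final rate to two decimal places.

Output 2.8% below potential → x = -2.8.
i^T_t = 0.8 + 2.4 + 0.9 × (2.4 − 1.7) + 0.31 × (-2.8)
   = 0.8 + 2.4 + 0.63 − 0.868 = 2.96
i_t = 0.61 × 1.93 + 0.39 × 2.96 = 1.1773 + 1.1544 = 2.33

2.33%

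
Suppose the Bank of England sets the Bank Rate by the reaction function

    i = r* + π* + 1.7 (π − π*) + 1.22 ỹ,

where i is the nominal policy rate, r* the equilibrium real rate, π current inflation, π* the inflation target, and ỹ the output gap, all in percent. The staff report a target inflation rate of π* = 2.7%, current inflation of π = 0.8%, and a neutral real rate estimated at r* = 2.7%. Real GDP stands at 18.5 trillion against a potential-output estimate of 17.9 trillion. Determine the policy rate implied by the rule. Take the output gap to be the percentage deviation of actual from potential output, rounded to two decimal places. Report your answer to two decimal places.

Output gap = 100 × (18.5 − 17.9) / 17.9 = 3.35%.
i = 2.70 + 2.70 + 1.7 × (0.80 − 2.70) + 1.22 × 3.35
   = 2.70 + 2.7 − 3.23 + 4.087 = 6.26

6.26%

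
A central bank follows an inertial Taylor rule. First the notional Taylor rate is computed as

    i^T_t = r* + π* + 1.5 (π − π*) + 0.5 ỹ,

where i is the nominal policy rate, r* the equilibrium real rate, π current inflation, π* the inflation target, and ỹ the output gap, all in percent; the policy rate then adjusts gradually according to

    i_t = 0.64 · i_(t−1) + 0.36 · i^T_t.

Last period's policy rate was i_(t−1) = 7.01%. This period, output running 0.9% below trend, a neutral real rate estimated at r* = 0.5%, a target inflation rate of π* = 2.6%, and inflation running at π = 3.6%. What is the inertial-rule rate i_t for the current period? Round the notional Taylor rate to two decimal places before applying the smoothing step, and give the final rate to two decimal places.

5.98%

Output 0.9% below potential → ỹ = -0.9.
i^T_t = 0.5 + 2.6 + 1.5 × (3.6 − 2.6) + 0.5 × (-0.9)
   = 0.5 + 2.6 + 1.5 − 0.45 = 4.15
i_t = 0.64 × 7.01 + 0.36 × 4.15 = 4.4864 + 1.494 = 5.98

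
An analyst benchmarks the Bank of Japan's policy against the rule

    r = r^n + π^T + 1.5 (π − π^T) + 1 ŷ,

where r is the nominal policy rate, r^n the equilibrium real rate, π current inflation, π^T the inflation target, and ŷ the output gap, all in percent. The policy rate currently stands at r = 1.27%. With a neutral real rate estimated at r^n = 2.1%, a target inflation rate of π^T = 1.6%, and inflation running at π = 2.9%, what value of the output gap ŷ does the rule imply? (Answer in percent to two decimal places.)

1 ŷ = 1.27 − 2.1 − 1.6 − 1.5 × (2.9 − 1.6) = -4.38
ŷ = -4.38 / 1 = -4.38

-4.38%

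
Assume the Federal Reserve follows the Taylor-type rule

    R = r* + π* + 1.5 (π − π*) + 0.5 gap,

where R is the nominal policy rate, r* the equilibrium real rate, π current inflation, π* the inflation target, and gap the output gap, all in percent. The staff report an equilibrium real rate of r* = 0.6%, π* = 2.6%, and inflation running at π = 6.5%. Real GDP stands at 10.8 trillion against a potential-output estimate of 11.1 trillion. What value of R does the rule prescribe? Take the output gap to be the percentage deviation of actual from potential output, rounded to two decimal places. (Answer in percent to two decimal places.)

7.70%

Output gap = 100 × (10.8 − 11.1) / 11.1 = -2.70%.
R = 0.60 + 2.60 + 1.5 × (6.50 − 2.60) + 0.5 × (-2.70)
   = 0.60 + 2.6 + 5.85 − 1.35 = 7.70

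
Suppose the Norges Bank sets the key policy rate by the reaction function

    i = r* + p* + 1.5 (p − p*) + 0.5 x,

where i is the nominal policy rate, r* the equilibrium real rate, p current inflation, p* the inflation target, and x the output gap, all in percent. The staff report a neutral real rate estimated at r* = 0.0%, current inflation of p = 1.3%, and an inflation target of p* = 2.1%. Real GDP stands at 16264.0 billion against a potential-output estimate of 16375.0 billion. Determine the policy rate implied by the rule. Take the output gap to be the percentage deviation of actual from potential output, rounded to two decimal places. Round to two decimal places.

Output gap = 100 × (16264.0 − 16375.0) / 16375.0 = -0.68%.
i = 0.00 + 2.10 + 1.5 × (1.30 − 2.10) + 0.5 × (-0.68)
   = 0.00 + 2.1 − 1.2 − 0.34 = 0.56

0.56%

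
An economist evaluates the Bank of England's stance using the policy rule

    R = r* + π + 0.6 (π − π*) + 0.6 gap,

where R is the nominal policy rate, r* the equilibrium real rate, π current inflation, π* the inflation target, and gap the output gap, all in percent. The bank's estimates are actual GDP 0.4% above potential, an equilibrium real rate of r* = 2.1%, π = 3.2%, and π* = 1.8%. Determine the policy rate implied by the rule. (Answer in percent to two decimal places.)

6.38%

Output 0.4% above potential → gap = 0.4.
R = 2.1 + 3.2 + 0.6 × (3.2 − 1.8) + 0.6 × 0.4
   = 2.1 + 3.2 + 0.84 + 0.24 = 6.38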